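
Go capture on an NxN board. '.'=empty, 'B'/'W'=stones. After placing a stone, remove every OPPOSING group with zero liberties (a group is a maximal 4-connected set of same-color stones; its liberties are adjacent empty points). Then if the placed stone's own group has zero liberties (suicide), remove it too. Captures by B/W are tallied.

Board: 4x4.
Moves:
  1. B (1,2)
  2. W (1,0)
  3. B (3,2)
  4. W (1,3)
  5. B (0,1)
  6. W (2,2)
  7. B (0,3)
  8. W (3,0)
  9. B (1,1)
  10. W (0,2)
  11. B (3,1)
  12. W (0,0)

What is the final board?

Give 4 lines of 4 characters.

Answer: WBW.
WBBW
..W.
WBB.

Derivation:
Move 1: B@(1,2) -> caps B=0 W=0
Move 2: W@(1,0) -> caps B=0 W=0
Move 3: B@(3,2) -> caps B=0 W=0
Move 4: W@(1,3) -> caps B=0 W=0
Move 5: B@(0,1) -> caps B=0 W=0
Move 6: W@(2,2) -> caps B=0 W=0
Move 7: B@(0,3) -> caps B=0 W=0
Move 8: W@(3,0) -> caps B=0 W=0
Move 9: B@(1,1) -> caps B=0 W=0
Move 10: W@(0,2) -> caps B=0 W=1
Move 11: B@(3,1) -> caps B=0 W=1
Move 12: W@(0,0) -> caps B=0 W=1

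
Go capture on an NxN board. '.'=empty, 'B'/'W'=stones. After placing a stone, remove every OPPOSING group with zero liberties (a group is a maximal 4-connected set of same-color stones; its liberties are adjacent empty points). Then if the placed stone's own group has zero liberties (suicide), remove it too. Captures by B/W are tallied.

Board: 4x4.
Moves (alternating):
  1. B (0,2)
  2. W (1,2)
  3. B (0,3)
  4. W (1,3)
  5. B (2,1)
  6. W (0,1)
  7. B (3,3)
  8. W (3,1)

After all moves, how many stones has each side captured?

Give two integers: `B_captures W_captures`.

Answer: 0 2

Derivation:
Move 1: B@(0,2) -> caps B=0 W=0
Move 2: W@(1,2) -> caps B=0 W=0
Move 3: B@(0,3) -> caps B=0 W=0
Move 4: W@(1,3) -> caps B=0 W=0
Move 5: B@(2,1) -> caps B=0 W=0
Move 6: W@(0,1) -> caps B=0 W=2
Move 7: B@(3,3) -> caps B=0 W=2
Move 8: W@(3,1) -> caps B=0 W=2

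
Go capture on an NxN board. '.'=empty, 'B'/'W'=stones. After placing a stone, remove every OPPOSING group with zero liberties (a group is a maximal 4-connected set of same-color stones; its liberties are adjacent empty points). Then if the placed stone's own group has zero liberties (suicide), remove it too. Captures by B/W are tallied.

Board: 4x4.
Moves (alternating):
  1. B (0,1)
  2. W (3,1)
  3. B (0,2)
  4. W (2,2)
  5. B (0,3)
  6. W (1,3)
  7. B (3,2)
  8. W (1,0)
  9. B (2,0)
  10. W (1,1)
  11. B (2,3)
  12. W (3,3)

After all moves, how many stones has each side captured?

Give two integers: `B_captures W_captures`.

Move 1: B@(0,1) -> caps B=0 W=0
Move 2: W@(3,1) -> caps B=0 W=0
Move 3: B@(0,2) -> caps B=0 W=0
Move 4: W@(2,2) -> caps B=0 W=0
Move 5: B@(0,3) -> caps B=0 W=0
Move 6: W@(1,3) -> caps B=0 W=0
Move 7: B@(3,2) -> caps B=0 W=0
Move 8: W@(1,0) -> caps B=0 W=0
Move 9: B@(2,0) -> caps B=0 W=0
Move 10: W@(1,1) -> caps B=0 W=0
Move 11: B@(2,3) -> caps B=0 W=0
Move 12: W@(3,3) -> caps B=0 W=2

Answer: 0 2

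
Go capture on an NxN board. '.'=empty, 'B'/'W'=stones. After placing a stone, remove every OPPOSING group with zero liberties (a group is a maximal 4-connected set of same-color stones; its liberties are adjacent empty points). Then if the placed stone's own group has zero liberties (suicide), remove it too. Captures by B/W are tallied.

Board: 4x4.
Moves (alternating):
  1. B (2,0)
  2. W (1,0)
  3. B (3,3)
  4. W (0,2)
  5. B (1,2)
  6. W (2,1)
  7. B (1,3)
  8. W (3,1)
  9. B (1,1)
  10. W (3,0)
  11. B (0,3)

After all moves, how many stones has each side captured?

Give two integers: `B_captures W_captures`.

Move 1: B@(2,0) -> caps B=0 W=0
Move 2: W@(1,0) -> caps B=0 W=0
Move 3: B@(3,3) -> caps B=0 W=0
Move 4: W@(0,2) -> caps B=0 W=0
Move 5: B@(1,2) -> caps B=0 W=0
Move 6: W@(2,1) -> caps B=0 W=0
Move 7: B@(1,3) -> caps B=0 W=0
Move 8: W@(3,1) -> caps B=0 W=0
Move 9: B@(1,1) -> caps B=0 W=0
Move 10: W@(3,0) -> caps B=0 W=1
Move 11: B@(0,3) -> caps B=0 W=1

Answer: 0 1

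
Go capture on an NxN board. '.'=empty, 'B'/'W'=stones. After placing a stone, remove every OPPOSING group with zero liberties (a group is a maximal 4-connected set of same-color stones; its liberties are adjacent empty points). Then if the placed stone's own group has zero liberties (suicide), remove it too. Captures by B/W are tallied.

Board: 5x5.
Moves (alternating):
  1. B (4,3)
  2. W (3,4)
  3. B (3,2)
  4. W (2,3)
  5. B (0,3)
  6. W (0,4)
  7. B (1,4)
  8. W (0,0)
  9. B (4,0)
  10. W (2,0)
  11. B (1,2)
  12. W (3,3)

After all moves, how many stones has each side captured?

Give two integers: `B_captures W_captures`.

Answer: 1 0

Derivation:
Move 1: B@(4,3) -> caps B=0 W=0
Move 2: W@(3,4) -> caps B=0 W=0
Move 3: B@(3,2) -> caps B=0 W=0
Move 4: W@(2,3) -> caps B=0 W=0
Move 5: B@(0,3) -> caps B=0 W=0
Move 6: W@(0,4) -> caps B=0 W=0
Move 7: B@(1,4) -> caps B=1 W=0
Move 8: W@(0,0) -> caps B=1 W=0
Move 9: B@(4,0) -> caps B=1 W=0
Move 10: W@(2,0) -> caps B=1 W=0
Move 11: B@(1,2) -> caps B=1 W=0
Move 12: W@(3,3) -> caps B=1 W=0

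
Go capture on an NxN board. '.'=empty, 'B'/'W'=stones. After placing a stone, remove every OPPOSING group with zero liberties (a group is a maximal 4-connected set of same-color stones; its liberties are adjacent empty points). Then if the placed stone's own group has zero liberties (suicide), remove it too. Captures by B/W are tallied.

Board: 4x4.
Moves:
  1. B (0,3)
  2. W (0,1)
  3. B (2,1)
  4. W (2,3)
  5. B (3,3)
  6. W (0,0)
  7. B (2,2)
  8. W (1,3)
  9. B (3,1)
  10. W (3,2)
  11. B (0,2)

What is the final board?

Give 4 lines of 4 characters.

Answer: WWBB
...W
.BBW
.BW.

Derivation:
Move 1: B@(0,3) -> caps B=0 W=0
Move 2: W@(0,1) -> caps B=0 W=0
Move 3: B@(2,1) -> caps B=0 W=0
Move 4: W@(2,3) -> caps B=0 W=0
Move 5: B@(3,3) -> caps B=0 W=0
Move 6: W@(0,0) -> caps B=0 W=0
Move 7: B@(2,2) -> caps B=0 W=0
Move 8: W@(1,3) -> caps B=0 W=0
Move 9: B@(3,1) -> caps B=0 W=0
Move 10: W@(3,2) -> caps B=0 W=1
Move 11: B@(0,2) -> caps B=0 W=1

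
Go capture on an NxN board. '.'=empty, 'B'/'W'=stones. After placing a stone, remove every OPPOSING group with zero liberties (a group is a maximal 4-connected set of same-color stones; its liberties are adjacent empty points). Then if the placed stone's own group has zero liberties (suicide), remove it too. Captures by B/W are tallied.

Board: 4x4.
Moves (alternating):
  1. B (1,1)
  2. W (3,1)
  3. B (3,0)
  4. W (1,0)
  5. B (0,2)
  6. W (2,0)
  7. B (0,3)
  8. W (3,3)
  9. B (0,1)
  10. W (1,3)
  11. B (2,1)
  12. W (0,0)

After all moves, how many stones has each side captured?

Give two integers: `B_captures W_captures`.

Answer: 0 1

Derivation:
Move 1: B@(1,1) -> caps B=0 W=0
Move 2: W@(3,1) -> caps B=0 W=0
Move 3: B@(3,0) -> caps B=0 W=0
Move 4: W@(1,0) -> caps B=0 W=0
Move 5: B@(0,2) -> caps B=0 W=0
Move 6: W@(2,0) -> caps B=0 W=1
Move 7: B@(0,3) -> caps B=0 W=1
Move 8: W@(3,3) -> caps B=0 W=1
Move 9: B@(0,1) -> caps B=0 W=1
Move 10: W@(1,3) -> caps B=0 W=1
Move 11: B@(2,1) -> caps B=0 W=1
Move 12: W@(0,0) -> caps B=0 W=1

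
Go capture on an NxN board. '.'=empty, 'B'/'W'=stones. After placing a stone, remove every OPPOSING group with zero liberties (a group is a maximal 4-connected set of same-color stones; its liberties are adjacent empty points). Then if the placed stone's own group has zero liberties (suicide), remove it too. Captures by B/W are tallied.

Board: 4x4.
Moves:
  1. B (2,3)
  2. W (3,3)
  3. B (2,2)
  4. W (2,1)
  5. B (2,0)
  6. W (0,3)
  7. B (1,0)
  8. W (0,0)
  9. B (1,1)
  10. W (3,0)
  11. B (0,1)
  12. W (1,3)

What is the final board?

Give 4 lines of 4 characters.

Answer: .B.W
BB.W
BWBB
W..W

Derivation:
Move 1: B@(2,3) -> caps B=0 W=0
Move 2: W@(3,3) -> caps B=0 W=0
Move 3: B@(2,2) -> caps B=0 W=0
Move 4: W@(2,1) -> caps B=0 W=0
Move 5: B@(2,0) -> caps B=0 W=0
Move 6: W@(0,3) -> caps B=0 W=0
Move 7: B@(1,0) -> caps B=0 W=0
Move 8: W@(0,0) -> caps B=0 W=0
Move 9: B@(1,1) -> caps B=0 W=0
Move 10: W@(3,0) -> caps B=0 W=0
Move 11: B@(0,1) -> caps B=1 W=0
Move 12: W@(1,3) -> caps B=1 W=0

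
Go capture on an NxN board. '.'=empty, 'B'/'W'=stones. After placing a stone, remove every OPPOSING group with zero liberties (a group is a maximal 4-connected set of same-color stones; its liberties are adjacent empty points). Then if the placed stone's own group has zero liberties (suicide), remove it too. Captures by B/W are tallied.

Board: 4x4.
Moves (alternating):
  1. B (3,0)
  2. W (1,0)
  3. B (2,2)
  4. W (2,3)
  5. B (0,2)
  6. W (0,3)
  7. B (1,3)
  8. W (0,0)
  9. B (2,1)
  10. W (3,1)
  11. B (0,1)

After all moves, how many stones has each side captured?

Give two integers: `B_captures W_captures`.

Answer: 1 0

Derivation:
Move 1: B@(3,0) -> caps B=0 W=0
Move 2: W@(1,0) -> caps B=0 W=0
Move 3: B@(2,2) -> caps B=0 W=0
Move 4: W@(2,3) -> caps B=0 W=0
Move 5: B@(0,2) -> caps B=0 W=0
Move 6: W@(0,3) -> caps B=0 W=0
Move 7: B@(1,3) -> caps B=1 W=0
Move 8: W@(0,0) -> caps B=1 W=0
Move 9: B@(2,1) -> caps B=1 W=0
Move 10: W@(3,1) -> caps B=1 W=0
Move 11: B@(0,1) -> caps B=1 W=0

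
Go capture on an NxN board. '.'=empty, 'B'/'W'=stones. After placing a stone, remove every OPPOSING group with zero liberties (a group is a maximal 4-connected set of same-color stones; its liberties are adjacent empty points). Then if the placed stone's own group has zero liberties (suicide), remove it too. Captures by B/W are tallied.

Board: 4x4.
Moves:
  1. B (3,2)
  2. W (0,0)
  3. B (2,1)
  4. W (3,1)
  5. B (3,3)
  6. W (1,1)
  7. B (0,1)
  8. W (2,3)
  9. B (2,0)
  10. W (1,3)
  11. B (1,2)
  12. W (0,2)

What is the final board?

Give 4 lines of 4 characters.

Move 1: B@(3,2) -> caps B=0 W=0
Move 2: W@(0,0) -> caps B=0 W=0
Move 3: B@(2,1) -> caps B=0 W=0
Move 4: W@(3,1) -> caps B=0 W=0
Move 5: B@(3,3) -> caps B=0 W=0
Move 6: W@(1,1) -> caps B=0 W=0
Move 7: B@(0,1) -> caps B=0 W=0
Move 8: W@(2,3) -> caps B=0 W=0
Move 9: B@(2,0) -> caps B=0 W=0
Move 10: W@(1,3) -> caps B=0 W=0
Move 11: B@(1,2) -> caps B=0 W=0
Move 12: W@(0,2) -> caps B=0 W=1

Answer: W.W.
.WBW
BB.W
.WBB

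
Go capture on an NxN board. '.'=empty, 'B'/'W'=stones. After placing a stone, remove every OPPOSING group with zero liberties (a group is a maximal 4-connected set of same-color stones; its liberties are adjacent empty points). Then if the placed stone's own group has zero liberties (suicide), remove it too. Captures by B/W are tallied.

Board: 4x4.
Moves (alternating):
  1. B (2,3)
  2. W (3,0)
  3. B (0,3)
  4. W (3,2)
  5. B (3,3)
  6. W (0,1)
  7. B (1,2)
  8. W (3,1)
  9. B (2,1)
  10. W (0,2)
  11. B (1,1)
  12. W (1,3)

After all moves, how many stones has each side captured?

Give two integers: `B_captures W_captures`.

Answer: 0 1

Derivation:
Move 1: B@(2,3) -> caps B=0 W=0
Move 2: W@(3,0) -> caps B=0 W=0
Move 3: B@(0,3) -> caps B=0 W=0
Move 4: W@(3,2) -> caps B=0 W=0
Move 5: B@(3,3) -> caps B=0 W=0
Move 6: W@(0,1) -> caps B=0 W=0
Move 7: B@(1,2) -> caps B=0 W=0
Move 8: W@(3,1) -> caps B=0 W=0
Move 9: B@(2,1) -> caps B=0 W=0
Move 10: W@(0,2) -> caps B=0 W=0
Move 11: B@(1,1) -> caps B=0 W=0
Move 12: W@(1,3) -> caps B=0 W=1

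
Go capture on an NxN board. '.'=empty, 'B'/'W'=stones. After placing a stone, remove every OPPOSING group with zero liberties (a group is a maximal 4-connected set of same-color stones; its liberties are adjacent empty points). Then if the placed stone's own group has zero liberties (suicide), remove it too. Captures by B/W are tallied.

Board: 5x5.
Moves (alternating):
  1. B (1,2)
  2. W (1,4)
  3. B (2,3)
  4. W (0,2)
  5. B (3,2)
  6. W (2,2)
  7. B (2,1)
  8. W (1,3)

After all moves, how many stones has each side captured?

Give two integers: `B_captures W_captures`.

Move 1: B@(1,2) -> caps B=0 W=0
Move 2: W@(1,4) -> caps B=0 W=0
Move 3: B@(2,3) -> caps B=0 W=0
Move 4: W@(0,2) -> caps B=0 W=0
Move 5: B@(3,2) -> caps B=0 W=0
Move 6: W@(2,2) -> caps B=0 W=0
Move 7: B@(2,1) -> caps B=1 W=0
Move 8: W@(1,3) -> caps B=1 W=0

Answer: 1 0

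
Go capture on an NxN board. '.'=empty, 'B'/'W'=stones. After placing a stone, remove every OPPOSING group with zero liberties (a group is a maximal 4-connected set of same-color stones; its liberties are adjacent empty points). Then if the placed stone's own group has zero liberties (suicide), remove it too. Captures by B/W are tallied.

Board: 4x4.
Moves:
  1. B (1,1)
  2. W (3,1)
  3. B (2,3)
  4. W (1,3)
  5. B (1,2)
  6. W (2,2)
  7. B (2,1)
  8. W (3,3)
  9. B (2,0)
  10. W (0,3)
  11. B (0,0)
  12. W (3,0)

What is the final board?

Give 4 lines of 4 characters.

Move 1: B@(1,1) -> caps B=0 W=0
Move 2: W@(3,1) -> caps B=0 W=0
Move 3: B@(2,3) -> caps B=0 W=0
Move 4: W@(1,3) -> caps B=0 W=0
Move 5: B@(1,2) -> caps B=0 W=0
Move 6: W@(2,2) -> caps B=0 W=0
Move 7: B@(2,1) -> caps B=0 W=0
Move 8: W@(3,3) -> caps B=0 W=1
Move 9: B@(2,0) -> caps B=0 W=1
Move 10: W@(0,3) -> caps B=0 W=1
Move 11: B@(0,0) -> caps B=0 W=1
Move 12: W@(3,0) -> caps B=0 W=1

Answer: B..W
.BBW
BBW.
WW.W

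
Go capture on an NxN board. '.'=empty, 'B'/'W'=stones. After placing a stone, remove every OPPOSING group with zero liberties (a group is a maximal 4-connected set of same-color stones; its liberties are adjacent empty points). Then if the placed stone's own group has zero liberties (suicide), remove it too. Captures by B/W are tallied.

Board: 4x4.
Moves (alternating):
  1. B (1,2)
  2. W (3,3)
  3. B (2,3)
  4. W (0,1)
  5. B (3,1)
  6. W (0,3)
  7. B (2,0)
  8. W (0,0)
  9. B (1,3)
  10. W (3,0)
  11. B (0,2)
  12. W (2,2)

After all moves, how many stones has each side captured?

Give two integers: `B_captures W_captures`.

Move 1: B@(1,2) -> caps B=0 W=0
Move 2: W@(3,3) -> caps B=0 W=0
Move 3: B@(2,3) -> caps B=0 W=0
Move 4: W@(0,1) -> caps B=0 W=0
Move 5: B@(3,1) -> caps B=0 W=0
Move 6: W@(0,3) -> caps B=0 W=0
Move 7: B@(2,0) -> caps B=0 W=0
Move 8: W@(0,0) -> caps B=0 W=0
Move 9: B@(1,3) -> caps B=0 W=0
Move 10: W@(3,0) -> caps B=0 W=0
Move 11: B@(0,2) -> caps B=1 W=0
Move 12: W@(2,2) -> caps B=1 W=0

Answer: 1 0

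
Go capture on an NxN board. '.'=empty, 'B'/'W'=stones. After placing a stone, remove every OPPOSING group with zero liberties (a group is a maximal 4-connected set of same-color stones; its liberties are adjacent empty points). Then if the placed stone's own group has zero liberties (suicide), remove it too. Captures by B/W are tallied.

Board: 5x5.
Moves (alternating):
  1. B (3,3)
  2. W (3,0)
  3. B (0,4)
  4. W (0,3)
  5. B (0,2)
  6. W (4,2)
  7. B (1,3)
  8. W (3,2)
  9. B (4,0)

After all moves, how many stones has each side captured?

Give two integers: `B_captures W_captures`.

Move 1: B@(3,3) -> caps B=0 W=0
Move 2: W@(3,0) -> caps B=0 W=0
Move 3: B@(0,4) -> caps B=0 W=0
Move 4: W@(0,3) -> caps B=0 W=0
Move 5: B@(0,2) -> caps B=0 W=0
Move 6: W@(4,2) -> caps B=0 W=0
Move 7: B@(1,3) -> caps B=1 W=0
Move 8: W@(3,2) -> caps B=1 W=0
Move 9: B@(4,0) -> caps B=1 W=0

Answer: 1 0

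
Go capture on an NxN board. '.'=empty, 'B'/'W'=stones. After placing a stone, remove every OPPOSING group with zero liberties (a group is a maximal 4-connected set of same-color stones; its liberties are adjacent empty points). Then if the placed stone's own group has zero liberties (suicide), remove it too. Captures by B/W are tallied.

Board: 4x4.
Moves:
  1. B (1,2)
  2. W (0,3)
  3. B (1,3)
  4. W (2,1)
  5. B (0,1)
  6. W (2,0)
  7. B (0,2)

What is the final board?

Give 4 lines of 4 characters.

Move 1: B@(1,2) -> caps B=0 W=0
Move 2: W@(0,3) -> caps B=0 W=0
Move 3: B@(1,3) -> caps B=0 W=0
Move 4: W@(2,1) -> caps B=0 W=0
Move 5: B@(0,1) -> caps B=0 W=0
Move 6: W@(2,0) -> caps B=0 W=0
Move 7: B@(0,2) -> caps B=1 W=0

Answer: .BB.
..BB
WW..
....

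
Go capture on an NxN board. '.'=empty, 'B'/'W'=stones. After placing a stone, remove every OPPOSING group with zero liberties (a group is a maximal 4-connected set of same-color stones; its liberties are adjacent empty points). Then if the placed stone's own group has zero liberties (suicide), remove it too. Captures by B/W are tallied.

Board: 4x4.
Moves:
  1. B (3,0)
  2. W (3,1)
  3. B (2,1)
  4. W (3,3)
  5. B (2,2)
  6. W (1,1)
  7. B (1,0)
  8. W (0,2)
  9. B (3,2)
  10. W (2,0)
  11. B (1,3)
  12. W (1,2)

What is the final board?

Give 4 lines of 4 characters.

Answer: ..W.
BWWB
.BB.
B.BW

Derivation:
Move 1: B@(3,0) -> caps B=0 W=0
Move 2: W@(3,1) -> caps B=0 W=0
Move 3: B@(2,1) -> caps B=0 W=0
Move 4: W@(3,3) -> caps B=0 W=0
Move 5: B@(2,2) -> caps B=0 W=0
Move 6: W@(1,1) -> caps B=0 W=0
Move 7: B@(1,0) -> caps B=0 W=0
Move 8: W@(0,2) -> caps B=0 W=0
Move 9: B@(3,2) -> caps B=1 W=0
Move 10: W@(2,0) -> caps B=1 W=0
Move 11: B@(1,3) -> caps B=1 W=0
Move 12: W@(1,2) -> caps B=1 W=0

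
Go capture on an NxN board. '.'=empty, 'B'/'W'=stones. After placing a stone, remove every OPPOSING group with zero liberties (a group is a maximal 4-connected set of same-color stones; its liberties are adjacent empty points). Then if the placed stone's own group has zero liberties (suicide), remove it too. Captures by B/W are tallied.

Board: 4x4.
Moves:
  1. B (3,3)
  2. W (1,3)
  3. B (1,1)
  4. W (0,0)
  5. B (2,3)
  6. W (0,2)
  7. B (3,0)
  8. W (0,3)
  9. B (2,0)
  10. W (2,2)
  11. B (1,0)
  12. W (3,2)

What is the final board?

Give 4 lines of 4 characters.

Move 1: B@(3,3) -> caps B=0 W=0
Move 2: W@(1,3) -> caps B=0 W=0
Move 3: B@(1,1) -> caps B=0 W=0
Move 4: W@(0,0) -> caps B=0 W=0
Move 5: B@(2,3) -> caps B=0 W=0
Move 6: W@(0,2) -> caps B=0 W=0
Move 7: B@(3,0) -> caps B=0 W=0
Move 8: W@(0,3) -> caps B=0 W=0
Move 9: B@(2,0) -> caps B=0 W=0
Move 10: W@(2,2) -> caps B=0 W=0
Move 11: B@(1,0) -> caps B=0 W=0
Move 12: W@(3,2) -> caps B=0 W=2

Answer: W.WW
BB.W
B.W.
B.W.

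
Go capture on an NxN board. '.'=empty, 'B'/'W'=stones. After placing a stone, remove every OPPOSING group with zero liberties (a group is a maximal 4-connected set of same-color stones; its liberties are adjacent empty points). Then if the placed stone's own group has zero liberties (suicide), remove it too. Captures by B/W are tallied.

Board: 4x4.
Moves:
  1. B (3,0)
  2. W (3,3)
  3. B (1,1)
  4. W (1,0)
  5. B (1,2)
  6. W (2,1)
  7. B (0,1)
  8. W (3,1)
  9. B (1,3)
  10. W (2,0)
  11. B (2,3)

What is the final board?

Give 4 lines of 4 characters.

Answer: .B..
WBBB
WW.B
.W.W

Derivation:
Move 1: B@(3,0) -> caps B=0 W=0
Move 2: W@(3,3) -> caps B=0 W=0
Move 3: B@(1,1) -> caps B=0 W=0
Move 4: W@(1,0) -> caps B=0 W=0
Move 5: B@(1,2) -> caps B=0 W=0
Move 6: W@(2,1) -> caps B=0 W=0
Move 7: B@(0,1) -> caps B=0 W=0
Move 8: W@(3,1) -> caps B=0 W=0
Move 9: B@(1,3) -> caps B=0 W=0
Move 10: W@(2,0) -> caps B=0 W=1
Move 11: B@(2,3) -> caps B=0 W=1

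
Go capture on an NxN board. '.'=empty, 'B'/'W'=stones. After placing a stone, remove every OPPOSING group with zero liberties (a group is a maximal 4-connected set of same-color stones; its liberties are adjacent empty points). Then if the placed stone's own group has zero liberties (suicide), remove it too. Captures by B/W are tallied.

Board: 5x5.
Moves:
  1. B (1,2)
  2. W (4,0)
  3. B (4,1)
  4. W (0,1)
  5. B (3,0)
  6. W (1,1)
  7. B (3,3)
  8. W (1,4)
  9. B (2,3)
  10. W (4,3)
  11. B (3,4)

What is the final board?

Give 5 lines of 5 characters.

Answer: .W...
.WB.W
...B.
B..BB
.B.W.

Derivation:
Move 1: B@(1,2) -> caps B=0 W=0
Move 2: W@(4,0) -> caps B=0 W=0
Move 3: B@(4,1) -> caps B=0 W=0
Move 4: W@(0,1) -> caps B=0 W=0
Move 5: B@(3,0) -> caps B=1 W=0
Move 6: W@(1,1) -> caps B=1 W=0
Move 7: B@(3,3) -> caps B=1 W=0
Move 8: W@(1,4) -> caps B=1 W=0
Move 9: B@(2,3) -> caps B=1 W=0
Move 10: W@(4,3) -> caps B=1 W=0
Move 11: B@(3,4) -> caps B=1 W=0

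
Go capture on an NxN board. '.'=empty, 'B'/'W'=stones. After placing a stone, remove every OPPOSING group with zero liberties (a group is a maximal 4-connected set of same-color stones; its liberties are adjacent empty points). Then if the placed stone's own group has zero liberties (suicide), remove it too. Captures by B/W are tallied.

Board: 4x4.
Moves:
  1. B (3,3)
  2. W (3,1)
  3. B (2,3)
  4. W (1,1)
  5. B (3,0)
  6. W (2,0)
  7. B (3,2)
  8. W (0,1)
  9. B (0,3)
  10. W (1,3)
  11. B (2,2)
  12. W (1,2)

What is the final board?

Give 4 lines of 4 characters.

Move 1: B@(3,3) -> caps B=0 W=0
Move 2: W@(3,1) -> caps B=0 W=0
Move 3: B@(2,3) -> caps B=0 W=0
Move 4: W@(1,1) -> caps B=0 W=0
Move 5: B@(3,0) -> caps B=0 W=0
Move 6: W@(2,0) -> caps B=0 W=1
Move 7: B@(3,2) -> caps B=0 W=1
Move 8: W@(0,1) -> caps B=0 W=1
Move 9: B@(0,3) -> caps B=0 W=1
Move 10: W@(1,3) -> caps B=0 W=1
Move 11: B@(2,2) -> caps B=0 W=1
Move 12: W@(1,2) -> caps B=0 W=1

Answer: .W.B
.WWW
W.BB
.WBB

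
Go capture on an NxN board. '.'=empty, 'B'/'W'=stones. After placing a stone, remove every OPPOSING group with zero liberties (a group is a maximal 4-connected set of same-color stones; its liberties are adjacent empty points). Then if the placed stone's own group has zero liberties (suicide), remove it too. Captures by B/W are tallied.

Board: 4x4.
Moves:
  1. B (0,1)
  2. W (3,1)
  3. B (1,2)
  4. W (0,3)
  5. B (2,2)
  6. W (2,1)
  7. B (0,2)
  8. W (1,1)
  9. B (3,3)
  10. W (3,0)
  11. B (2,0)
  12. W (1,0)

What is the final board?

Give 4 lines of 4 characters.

Answer: .BBW
WWB.
.WB.
WW.B

Derivation:
Move 1: B@(0,1) -> caps B=0 W=0
Move 2: W@(3,1) -> caps B=0 W=0
Move 3: B@(1,2) -> caps B=0 W=0
Move 4: W@(0,3) -> caps B=0 W=0
Move 5: B@(2,2) -> caps B=0 W=0
Move 6: W@(2,1) -> caps B=0 W=0
Move 7: B@(0,2) -> caps B=0 W=0
Move 8: W@(1,1) -> caps B=0 W=0
Move 9: B@(3,3) -> caps B=0 W=0
Move 10: W@(3,0) -> caps B=0 W=0
Move 11: B@(2,0) -> caps B=0 W=0
Move 12: W@(1,0) -> caps B=0 W=1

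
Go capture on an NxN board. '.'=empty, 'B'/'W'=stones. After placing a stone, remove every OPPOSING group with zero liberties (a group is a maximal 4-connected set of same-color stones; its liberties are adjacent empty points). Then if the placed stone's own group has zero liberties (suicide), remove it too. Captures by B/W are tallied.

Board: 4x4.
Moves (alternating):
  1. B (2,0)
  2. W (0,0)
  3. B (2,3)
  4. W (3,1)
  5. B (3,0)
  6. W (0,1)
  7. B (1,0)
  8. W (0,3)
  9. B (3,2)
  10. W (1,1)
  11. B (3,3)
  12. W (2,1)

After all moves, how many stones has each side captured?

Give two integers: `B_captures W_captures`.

Move 1: B@(2,0) -> caps B=0 W=0
Move 2: W@(0,0) -> caps B=0 W=0
Move 3: B@(2,3) -> caps B=0 W=0
Move 4: W@(3,1) -> caps B=0 W=0
Move 5: B@(3,0) -> caps B=0 W=0
Move 6: W@(0,1) -> caps B=0 W=0
Move 7: B@(1,0) -> caps B=0 W=0
Move 8: W@(0,3) -> caps B=0 W=0
Move 9: B@(3,2) -> caps B=0 W=0
Move 10: W@(1,1) -> caps B=0 W=0
Move 11: B@(3,3) -> caps B=0 W=0
Move 12: W@(2,1) -> caps B=0 W=3

Answer: 0 3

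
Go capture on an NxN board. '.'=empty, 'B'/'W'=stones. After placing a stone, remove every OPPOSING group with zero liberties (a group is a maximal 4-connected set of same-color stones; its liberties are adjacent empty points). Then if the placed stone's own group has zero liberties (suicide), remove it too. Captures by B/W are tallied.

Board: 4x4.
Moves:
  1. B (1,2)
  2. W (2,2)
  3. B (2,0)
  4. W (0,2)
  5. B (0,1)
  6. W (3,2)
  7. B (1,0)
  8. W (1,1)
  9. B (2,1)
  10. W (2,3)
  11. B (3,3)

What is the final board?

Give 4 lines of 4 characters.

Answer: .BW.
B.B.
BBWW
..W.

Derivation:
Move 1: B@(1,2) -> caps B=0 W=0
Move 2: W@(2,2) -> caps B=0 W=0
Move 3: B@(2,0) -> caps B=0 W=0
Move 4: W@(0,2) -> caps B=0 W=0
Move 5: B@(0,1) -> caps B=0 W=0
Move 6: W@(3,2) -> caps B=0 W=0
Move 7: B@(1,0) -> caps B=0 W=0
Move 8: W@(1,1) -> caps B=0 W=0
Move 9: B@(2,1) -> caps B=1 W=0
Move 10: W@(2,3) -> caps B=1 W=0
Move 11: B@(3,3) -> caps B=1 W=0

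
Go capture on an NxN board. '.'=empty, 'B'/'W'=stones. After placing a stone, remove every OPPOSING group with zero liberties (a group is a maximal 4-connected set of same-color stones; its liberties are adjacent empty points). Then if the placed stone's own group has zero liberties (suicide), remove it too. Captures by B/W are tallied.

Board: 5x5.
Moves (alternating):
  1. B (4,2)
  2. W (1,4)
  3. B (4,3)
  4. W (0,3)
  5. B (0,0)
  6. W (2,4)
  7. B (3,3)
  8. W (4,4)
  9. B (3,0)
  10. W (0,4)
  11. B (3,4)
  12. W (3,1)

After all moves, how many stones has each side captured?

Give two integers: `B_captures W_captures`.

Move 1: B@(4,2) -> caps B=0 W=0
Move 2: W@(1,4) -> caps B=0 W=0
Move 3: B@(4,3) -> caps B=0 W=0
Move 4: W@(0,3) -> caps B=0 W=0
Move 5: B@(0,0) -> caps B=0 W=0
Move 6: W@(2,4) -> caps B=0 W=0
Move 7: B@(3,3) -> caps B=0 W=0
Move 8: W@(4,4) -> caps B=0 W=0
Move 9: B@(3,0) -> caps B=0 W=0
Move 10: W@(0,4) -> caps B=0 W=0
Move 11: B@(3,4) -> caps B=1 W=0
Move 12: W@(3,1) -> caps B=1 W=0

Answer: 1 0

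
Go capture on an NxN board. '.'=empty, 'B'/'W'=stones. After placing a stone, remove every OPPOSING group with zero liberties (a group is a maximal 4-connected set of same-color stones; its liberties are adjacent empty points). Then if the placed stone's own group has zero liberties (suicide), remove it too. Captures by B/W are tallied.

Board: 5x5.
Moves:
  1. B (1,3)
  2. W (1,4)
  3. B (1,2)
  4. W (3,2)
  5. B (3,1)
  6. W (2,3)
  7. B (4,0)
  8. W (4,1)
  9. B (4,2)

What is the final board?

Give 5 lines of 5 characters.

Move 1: B@(1,3) -> caps B=0 W=0
Move 2: W@(1,4) -> caps B=0 W=0
Move 3: B@(1,2) -> caps B=0 W=0
Move 4: W@(3,2) -> caps B=0 W=0
Move 5: B@(3,1) -> caps B=0 W=0
Move 6: W@(2,3) -> caps B=0 W=0
Move 7: B@(4,0) -> caps B=0 W=0
Move 8: W@(4,1) -> caps B=0 W=0
Move 9: B@(4,2) -> caps B=1 W=0

Answer: .....
..BBW
...W.
.BW..
B.B..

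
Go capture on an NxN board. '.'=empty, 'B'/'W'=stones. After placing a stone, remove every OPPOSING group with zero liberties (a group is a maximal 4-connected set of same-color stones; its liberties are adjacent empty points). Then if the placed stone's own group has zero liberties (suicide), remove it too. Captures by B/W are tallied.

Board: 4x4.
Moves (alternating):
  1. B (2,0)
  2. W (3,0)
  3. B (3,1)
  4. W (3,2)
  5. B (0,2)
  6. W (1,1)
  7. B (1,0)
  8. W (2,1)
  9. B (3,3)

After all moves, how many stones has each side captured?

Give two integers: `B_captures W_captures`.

Answer: 1 0

Derivation:
Move 1: B@(2,0) -> caps B=0 W=0
Move 2: W@(3,0) -> caps B=0 W=0
Move 3: B@(3,1) -> caps B=1 W=0
Move 4: W@(3,2) -> caps B=1 W=0
Move 5: B@(0,2) -> caps B=1 W=0
Move 6: W@(1,1) -> caps B=1 W=0
Move 7: B@(1,0) -> caps B=1 W=0
Move 8: W@(2,1) -> caps B=1 W=0
Move 9: B@(3,3) -> caps B=1 W=0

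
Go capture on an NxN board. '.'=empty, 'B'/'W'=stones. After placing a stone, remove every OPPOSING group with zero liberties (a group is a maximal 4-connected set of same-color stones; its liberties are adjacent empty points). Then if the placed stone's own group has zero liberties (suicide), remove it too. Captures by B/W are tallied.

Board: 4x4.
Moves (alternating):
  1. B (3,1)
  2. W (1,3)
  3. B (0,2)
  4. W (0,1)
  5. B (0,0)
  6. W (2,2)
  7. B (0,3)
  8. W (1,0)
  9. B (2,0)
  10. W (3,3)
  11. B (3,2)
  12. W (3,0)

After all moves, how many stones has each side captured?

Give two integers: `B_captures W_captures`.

Answer: 0 1

Derivation:
Move 1: B@(3,1) -> caps B=0 W=0
Move 2: W@(1,3) -> caps B=0 W=0
Move 3: B@(0,2) -> caps B=0 W=0
Move 4: W@(0,1) -> caps B=0 W=0
Move 5: B@(0,0) -> caps B=0 W=0
Move 6: W@(2,2) -> caps B=0 W=0
Move 7: B@(0,3) -> caps B=0 W=0
Move 8: W@(1,0) -> caps B=0 W=1
Move 9: B@(2,0) -> caps B=0 W=1
Move 10: W@(3,3) -> caps B=0 W=1
Move 11: B@(3,2) -> caps B=0 W=1
Move 12: W@(3,0) -> caps B=0 W=1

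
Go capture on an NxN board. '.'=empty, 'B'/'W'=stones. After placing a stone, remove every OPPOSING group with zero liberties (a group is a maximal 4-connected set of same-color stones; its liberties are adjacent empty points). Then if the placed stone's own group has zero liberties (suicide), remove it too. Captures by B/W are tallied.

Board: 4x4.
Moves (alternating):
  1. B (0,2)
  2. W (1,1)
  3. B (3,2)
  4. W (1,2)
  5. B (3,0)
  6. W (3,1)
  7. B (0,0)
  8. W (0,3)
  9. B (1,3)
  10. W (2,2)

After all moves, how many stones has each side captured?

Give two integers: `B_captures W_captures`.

Move 1: B@(0,2) -> caps B=0 W=0
Move 2: W@(1,1) -> caps B=0 W=0
Move 3: B@(3,2) -> caps B=0 W=0
Move 4: W@(1,2) -> caps B=0 W=0
Move 5: B@(3,0) -> caps B=0 W=0
Move 6: W@(3,1) -> caps B=0 W=0
Move 7: B@(0,0) -> caps B=0 W=0
Move 8: W@(0,3) -> caps B=0 W=0
Move 9: B@(1,3) -> caps B=1 W=0
Move 10: W@(2,2) -> caps B=1 W=0

Answer: 1 0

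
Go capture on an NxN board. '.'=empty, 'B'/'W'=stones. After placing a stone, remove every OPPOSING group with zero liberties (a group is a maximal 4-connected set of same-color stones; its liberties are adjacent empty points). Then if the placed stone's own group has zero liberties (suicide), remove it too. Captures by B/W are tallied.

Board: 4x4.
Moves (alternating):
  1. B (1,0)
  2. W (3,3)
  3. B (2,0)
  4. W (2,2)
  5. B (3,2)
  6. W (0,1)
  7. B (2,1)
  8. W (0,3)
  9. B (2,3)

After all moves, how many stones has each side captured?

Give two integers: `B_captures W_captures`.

Move 1: B@(1,0) -> caps B=0 W=0
Move 2: W@(3,3) -> caps B=0 W=0
Move 3: B@(2,0) -> caps B=0 W=0
Move 4: W@(2,2) -> caps B=0 W=0
Move 5: B@(3,2) -> caps B=0 W=0
Move 6: W@(0,1) -> caps B=0 W=0
Move 7: B@(2,1) -> caps B=0 W=0
Move 8: W@(0,3) -> caps B=0 W=0
Move 9: B@(2,3) -> caps B=1 W=0

Answer: 1 0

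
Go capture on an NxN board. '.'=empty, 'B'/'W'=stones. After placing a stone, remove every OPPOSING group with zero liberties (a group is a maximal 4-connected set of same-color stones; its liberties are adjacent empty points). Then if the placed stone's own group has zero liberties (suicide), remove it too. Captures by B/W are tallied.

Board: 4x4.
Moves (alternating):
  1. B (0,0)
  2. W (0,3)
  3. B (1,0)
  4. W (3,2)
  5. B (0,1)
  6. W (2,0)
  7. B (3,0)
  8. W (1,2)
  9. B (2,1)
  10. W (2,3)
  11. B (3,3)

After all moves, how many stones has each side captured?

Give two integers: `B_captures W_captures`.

Move 1: B@(0,0) -> caps B=0 W=0
Move 2: W@(0,3) -> caps B=0 W=0
Move 3: B@(1,0) -> caps B=0 W=0
Move 4: W@(3,2) -> caps B=0 W=0
Move 5: B@(0,1) -> caps B=0 W=0
Move 6: W@(2,0) -> caps B=0 W=0
Move 7: B@(3,0) -> caps B=0 W=0
Move 8: W@(1,2) -> caps B=0 W=0
Move 9: B@(2,1) -> caps B=1 W=0
Move 10: W@(2,3) -> caps B=1 W=0
Move 11: B@(3,3) -> caps B=1 W=0

Answer: 1 0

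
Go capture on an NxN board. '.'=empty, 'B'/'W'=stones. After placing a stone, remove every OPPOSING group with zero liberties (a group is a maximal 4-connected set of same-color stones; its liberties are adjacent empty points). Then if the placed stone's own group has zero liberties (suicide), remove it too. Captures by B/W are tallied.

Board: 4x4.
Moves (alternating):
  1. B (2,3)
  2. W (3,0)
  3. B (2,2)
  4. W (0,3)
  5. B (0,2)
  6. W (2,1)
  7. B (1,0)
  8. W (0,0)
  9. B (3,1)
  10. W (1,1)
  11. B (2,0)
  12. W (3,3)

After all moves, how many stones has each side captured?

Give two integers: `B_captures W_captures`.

Move 1: B@(2,3) -> caps B=0 W=0
Move 2: W@(3,0) -> caps B=0 W=0
Move 3: B@(2,2) -> caps B=0 W=0
Move 4: W@(0,3) -> caps B=0 W=0
Move 5: B@(0,2) -> caps B=0 W=0
Move 6: W@(2,1) -> caps B=0 W=0
Move 7: B@(1,0) -> caps B=0 W=0
Move 8: W@(0,0) -> caps B=0 W=0
Move 9: B@(3,1) -> caps B=0 W=0
Move 10: W@(1,1) -> caps B=0 W=0
Move 11: B@(2,0) -> caps B=1 W=0
Move 12: W@(3,3) -> caps B=1 W=0

Answer: 1 0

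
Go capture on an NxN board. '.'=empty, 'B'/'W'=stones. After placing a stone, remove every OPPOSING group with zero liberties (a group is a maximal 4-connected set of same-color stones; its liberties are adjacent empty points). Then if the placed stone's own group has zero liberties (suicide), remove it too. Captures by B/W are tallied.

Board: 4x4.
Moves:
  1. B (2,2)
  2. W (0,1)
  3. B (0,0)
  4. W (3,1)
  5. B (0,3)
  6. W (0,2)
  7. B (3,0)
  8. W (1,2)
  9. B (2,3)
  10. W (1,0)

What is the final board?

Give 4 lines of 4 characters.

Answer: .WWB
W.W.
..BB
BW..

Derivation:
Move 1: B@(2,2) -> caps B=0 W=0
Move 2: W@(0,1) -> caps B=0 W=0
Move 3: B@(0,0) -> caps B=0 W=0
Move 4: W@(3,1) -> caps B=0 W=0
Move 5: B@(0,3) -> caps B=0 W=0
Move 6: W@(0,2) -> caps B=0 W=0
Move 7: B@(3,0) -> caps B=0 W=0
Move 8: W@(1,2) -> caps B=0 W=0
Move 9: B@(2,3) -> caps B=0 W=0
Move 10: W@(1,0) -> caps B=0 W=1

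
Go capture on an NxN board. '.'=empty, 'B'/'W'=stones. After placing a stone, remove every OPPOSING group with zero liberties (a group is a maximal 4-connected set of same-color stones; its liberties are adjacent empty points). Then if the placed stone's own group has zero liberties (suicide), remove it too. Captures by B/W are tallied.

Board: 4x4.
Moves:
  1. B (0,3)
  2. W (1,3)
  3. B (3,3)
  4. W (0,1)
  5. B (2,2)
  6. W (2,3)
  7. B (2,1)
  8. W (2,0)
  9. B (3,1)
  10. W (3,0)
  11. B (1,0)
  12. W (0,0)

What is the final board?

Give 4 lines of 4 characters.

Move 1: B@(0,3) -> caps B=0 W=0
Move 2: W@(1,3) -> caps B=0 W=0
Move 3: B@(3,3) -> caps B=0 W=0
Move 4: W@(0,1) -> caps B=0 W=0
Move 5: B@(2,2) -> caps B=0 W=0
Move 6: W@(2,3) -> caps B=0 W=0
Move 7: B@(2,1) -> caps B=0 W=0
Move 8: W@(2,0) -> caps B=0 W=0
Move 9: B@(3,1) -> caps B=0 W=0
Move 10: W@(3,0) -> caps B=0 W=0
Move 11: B@(1,0) -> caps B=2 W=0
Move 12: W@(0,0) -> caps B=2 W=0

Answer: WW.B
B..W
.BBW
.B.B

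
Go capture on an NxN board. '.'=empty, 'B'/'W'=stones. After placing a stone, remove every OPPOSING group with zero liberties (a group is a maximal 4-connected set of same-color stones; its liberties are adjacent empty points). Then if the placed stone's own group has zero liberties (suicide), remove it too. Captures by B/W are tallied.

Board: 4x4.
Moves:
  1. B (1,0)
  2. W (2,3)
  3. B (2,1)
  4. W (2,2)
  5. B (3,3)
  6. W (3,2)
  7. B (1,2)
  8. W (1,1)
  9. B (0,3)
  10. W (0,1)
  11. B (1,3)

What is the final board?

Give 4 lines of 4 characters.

Answer: .W.B
BWBB
.BWW
..W.

Derivation:
Move 1: B@(1,0) -> caps B=0 W=0
Move 2: W@(2,3) -> caps B=0 W=0
Move 3: B@(2,1) -> caps B=0 W=0
Move 4: W@(2,2) -> caps B=0 W=0
Move 5: B@(3,3) -> caps B=0 W=0
Move 6: W@(3,2) -> caps B=0 W=1
Move 7: B@(1,2) -> caps B=0 W=1
Move 8: W@(1,1) -> caps B=0 W=1
Move 9: B@(0,3) -> caps B=0 W=1
Move 10: W@(0,1) -> caps B=0 W=1
Move 11: B@(1,3) -> caps B=0 W=1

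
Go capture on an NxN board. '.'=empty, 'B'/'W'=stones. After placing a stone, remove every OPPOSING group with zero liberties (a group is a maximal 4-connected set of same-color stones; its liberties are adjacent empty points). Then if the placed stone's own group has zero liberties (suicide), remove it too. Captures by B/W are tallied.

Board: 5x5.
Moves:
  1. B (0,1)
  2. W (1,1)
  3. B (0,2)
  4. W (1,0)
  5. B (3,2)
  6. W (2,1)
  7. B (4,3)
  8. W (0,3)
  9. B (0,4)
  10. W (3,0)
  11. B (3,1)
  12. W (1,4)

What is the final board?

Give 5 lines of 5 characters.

Move 1: B@(0,1) -> caps B=0 W=0
Move 2: W@(1,1) -> caps B=0 W=0
Move 3: B@(0,2) -> caps B=0 W=0
Move 4: W@(1,0) -> caps B=0 W=0
Move 5: B@(3,2) -> caps B=0 W=0
Move 6: W@(2,1) -> caps B=0 W=0
Move 7: B@(4,3) -> caps B=0 W=0
Move 8: W@(0,3) -> caps B=0 W=0
Move 9: B@(0,4) -> caps B=0 W=0
Move 10: W@(3,0) -> caps B=0 W=0
Move 11: B@(3,1) -> caps B=0 W=0
Move 12: W@(1,4) -> caps B=0 W=1

Answer: .BBW.
WW..W
.W...
WBB..
...B.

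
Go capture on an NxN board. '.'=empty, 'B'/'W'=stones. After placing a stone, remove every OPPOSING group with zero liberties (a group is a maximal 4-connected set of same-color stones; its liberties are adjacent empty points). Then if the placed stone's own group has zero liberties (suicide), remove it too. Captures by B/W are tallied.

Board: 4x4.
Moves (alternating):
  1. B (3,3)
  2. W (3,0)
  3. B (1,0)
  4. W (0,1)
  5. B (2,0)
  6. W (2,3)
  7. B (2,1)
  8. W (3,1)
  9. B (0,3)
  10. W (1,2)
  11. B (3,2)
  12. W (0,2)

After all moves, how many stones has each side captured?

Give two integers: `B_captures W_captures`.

Move 1: B@(3,3) -> caps B=0 W=0
Move 2: W@(3,0) -> caps B=0 W=0
Move 3: B@(1,0) -> caps B=0 W=0
Move 4: W@(0,1) -> caps B=0 W=0
Move 5: B@(2,0) -> caps B=0 W=0
Move 6: W@(2,3) -> caps B=0 W=0
Move 7: B@(2,1) -> caps B=0 W=0
Move 8: W@(3,1) -> caps B=0 W=0
Move 9: B@(0,3) -> caps B=0 W=0
Move 10: W@(1,2) -> caps B=0 W=0
Move 11: B@(3,2) -> caps B=2 W=0
Move 12: W@(0,2) -> caps B=2 W=0

Answer: 2 0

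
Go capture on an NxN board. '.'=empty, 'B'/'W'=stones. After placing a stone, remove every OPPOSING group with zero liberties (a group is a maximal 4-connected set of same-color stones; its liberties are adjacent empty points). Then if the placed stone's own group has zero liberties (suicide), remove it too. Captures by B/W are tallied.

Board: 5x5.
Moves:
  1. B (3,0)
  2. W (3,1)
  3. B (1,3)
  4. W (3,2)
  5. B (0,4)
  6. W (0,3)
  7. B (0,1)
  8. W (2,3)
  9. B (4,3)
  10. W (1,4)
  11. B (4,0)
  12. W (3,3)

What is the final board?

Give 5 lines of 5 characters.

Move 1: B@(3,0) -> caps B=0 W=0
Move 2: W@(3,1) -> caps B=0 W=0
Move 3: B@(1,3) -> caps B=0 W=0
Move 4: W@(3,2) -> caps B=0 W=0
Move 5: B@(0,4) -> caps B=0 W=0
Move 6: W@(0,3) -> caps B=0 W=0
Move 7: B@(0,1) -> caps B=0 W=0
Move 8: W@(2,3) -> caps B=0 W=0
Move 9: B@(4,3) -> caps B=0 W=0
Move 10: W@(1,4) -> caps B=0 W=1
Move 11: B@(4,0) -> caps B=0 W=1
Move 12: W@(3,3) -> caps B=0 W=1

Answer: .B.W.
...BW
...W.
BWWW.
B..B.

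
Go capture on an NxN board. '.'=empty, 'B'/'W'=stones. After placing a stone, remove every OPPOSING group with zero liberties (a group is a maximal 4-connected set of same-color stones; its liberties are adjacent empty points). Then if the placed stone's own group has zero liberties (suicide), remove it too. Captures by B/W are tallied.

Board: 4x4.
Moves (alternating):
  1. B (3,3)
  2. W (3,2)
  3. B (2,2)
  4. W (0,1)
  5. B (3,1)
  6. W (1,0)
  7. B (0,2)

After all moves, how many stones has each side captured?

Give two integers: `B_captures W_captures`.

Answer: 1 0

Derivation:
Move 1: B@(3,3) -> caps B=0 W=0
Move 2: W@(3,2) -> caps B=0 W=0
Move 3: B@(2,2) -> caps B=0 W=0
Move 4: W@(0,1) -> caps B=0 W=0
Move 5: B@(3,1) -> caps B=1 W=0
Move 6: W@(1,0) -> caps B=1 W=0
Move 7: B@(0,2) -> caps B=1 W=0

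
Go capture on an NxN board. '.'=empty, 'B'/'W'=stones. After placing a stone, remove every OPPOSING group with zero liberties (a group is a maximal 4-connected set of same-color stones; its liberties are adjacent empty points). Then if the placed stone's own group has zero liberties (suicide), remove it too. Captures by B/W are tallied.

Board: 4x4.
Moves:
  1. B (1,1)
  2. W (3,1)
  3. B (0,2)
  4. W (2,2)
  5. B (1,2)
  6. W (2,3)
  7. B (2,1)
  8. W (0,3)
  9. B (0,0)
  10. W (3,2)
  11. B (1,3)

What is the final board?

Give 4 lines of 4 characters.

Move 1: B@(1,1) -> caps B=0 W=0
Move 2: W@(3,1) -> caps B=0 W=0
Move 3: B@(0,2) -> caps B=0 W=0
Move 4: W@(2,2) -> caps B=0 W=0
Move 5: B@(1,2) -> caps B=0 W=0
Move 6: W@(2,3) -> caps B=0 W=0
Move 7: B@(2,1) -> caps B=0 W=0
Move 8: W@(0,3) -> caps B=0 W=0
Move 9: B@(0,0) -> caps B=0 W=0
Move 10: W@(3,2) -> caps B=0 W=0
Move 11: B@(1,3) -> caps B=1 W=0

Answer: B.B.
.BBB
.BWW
.WW.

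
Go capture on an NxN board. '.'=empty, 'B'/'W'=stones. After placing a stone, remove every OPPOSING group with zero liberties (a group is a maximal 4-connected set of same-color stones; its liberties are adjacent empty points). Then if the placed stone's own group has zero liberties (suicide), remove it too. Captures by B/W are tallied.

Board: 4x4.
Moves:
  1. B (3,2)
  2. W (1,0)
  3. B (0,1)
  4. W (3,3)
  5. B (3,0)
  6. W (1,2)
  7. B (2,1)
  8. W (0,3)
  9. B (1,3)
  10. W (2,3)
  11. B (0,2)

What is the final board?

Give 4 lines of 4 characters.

Answer: .BBW
W.W.
.B.W
B.BW

Derivation:
Move 1: B@(3,2) -> caps B=0 W=0
Move 2: W@(1,0) -> caps B=0 W=0
Move 3: B@(0,1) -> caps B=0 W=0
Move 4: W@(3,3) -> caps B=0 W=0
Move 5: B@(3,0) -> caps B=0 W=0
Move 6: W@(1,2) -> caps B=0 W=0
Move 7: B@(2,1) -> caps B=0 W=0
Move 8: W@(0,3) -> caps B=0 W=0
Move 9: B@(1,3) -> caps B=0 W=0
Move 10: W@(2,3) -> caps B=0 W=1
Move 11: B@(0,2) -> caps B=0 W=1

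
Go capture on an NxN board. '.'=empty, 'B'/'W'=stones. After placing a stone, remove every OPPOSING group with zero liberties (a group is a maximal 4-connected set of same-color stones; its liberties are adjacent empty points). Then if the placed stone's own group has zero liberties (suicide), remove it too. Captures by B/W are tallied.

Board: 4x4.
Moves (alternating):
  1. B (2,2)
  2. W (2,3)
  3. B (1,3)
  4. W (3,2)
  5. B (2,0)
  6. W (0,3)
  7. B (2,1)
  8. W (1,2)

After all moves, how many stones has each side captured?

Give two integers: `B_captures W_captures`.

Move 1: B@(2,2) -> caps B=0 W=0
Move 2: W@(2,3) -> caps B=0 W=0
Move 3: B@(1,3) -> caps B=0 W=0
Move 4: W@(3,2) -> caps B=0 W=0
Move 5: B@(2,0) -> caps B=0 W=0
Move 6: W@(0,3) -> caps B=0 W=0
Move 7: B@(2,1) -> caps B=0 W=0
Move 8: W@(1,2) -> caps B=0 W=1

Answer: 0 1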